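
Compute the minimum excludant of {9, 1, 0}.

2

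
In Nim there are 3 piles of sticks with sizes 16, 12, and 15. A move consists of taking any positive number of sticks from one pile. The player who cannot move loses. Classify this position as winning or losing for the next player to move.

Compute the nim-sum pairwise:
16 XOR 12 = 28
28 XOR 15 = 19
The nim-sum is 19 ≠ 0, so this is an N-position: the player to move can win.

Winning position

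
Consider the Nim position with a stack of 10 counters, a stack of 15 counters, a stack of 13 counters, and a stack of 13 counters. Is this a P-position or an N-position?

N-position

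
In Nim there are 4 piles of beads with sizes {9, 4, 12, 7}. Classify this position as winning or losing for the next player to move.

Compute the nim-sum pairwise:
9 ^ 4 = 13
13 ^ 12 = 1
1 ^ 7 = 6
The nim-sum is 6 ≠ 0, so this is an N-position: the player to move can win.

Winning position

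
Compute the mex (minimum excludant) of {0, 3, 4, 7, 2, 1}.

5

The values 0, 1, 2, 3, 4 are all present; 5 is the first non-negative integer missing from the set.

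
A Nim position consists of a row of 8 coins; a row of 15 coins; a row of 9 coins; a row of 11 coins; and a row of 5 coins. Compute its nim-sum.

Compute the nim-sum pairwise:
8 XOR 15 = 7
7 XOR 9 = 14
14 XOR 11 = 5
5 XOR 5 = 0

0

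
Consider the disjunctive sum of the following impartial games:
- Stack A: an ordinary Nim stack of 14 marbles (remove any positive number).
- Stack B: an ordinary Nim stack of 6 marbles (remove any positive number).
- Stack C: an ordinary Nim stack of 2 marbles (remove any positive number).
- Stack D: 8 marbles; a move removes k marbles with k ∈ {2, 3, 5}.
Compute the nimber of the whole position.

10

Stack A is a plain Nim stack of size 14, so its Grundy value is 14.
Stack B is a plain Nim stack of size 6, so its Grundy value is 6.
Stack C is a plain Nim stack of size 2, so its Grundy value is 2.
Build the Grundy sequence for stack D with g(k) = mex{g(k−s) : s ∈ {2, 3, 5}, s ≤ k}:
g(0) = mex{} = 0
g(1) = mex{} = 0
g(2) = mex{0} = 1
g(3) = mex{0} = 1
g(4) = mex{0,1} = 2
g(5) = mex{0,1} = 2
g(6) = mex{0,1,2} = 3
g(7) = mex{1,2} = 0
g(8) = mex{1,2,3} = 0
So g(8) = 0.
By the Sprague-Grundy theorem, the Grundy value of a sum of independent games is the XOR of the component values.
Combined value = 14 XOR 6 XOR 2 XOR 0 = 10.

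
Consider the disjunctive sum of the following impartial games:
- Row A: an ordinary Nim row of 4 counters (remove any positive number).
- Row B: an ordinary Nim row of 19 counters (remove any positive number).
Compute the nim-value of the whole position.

Row A is a plain Nim row of size 4, so its Grundy value is 4.
Row B is a plain Nim row of size 19, so its Grundy value is 19.
The value of a disjunctive sum is the nim-sum of the parts.
Combined value = 4 ⊕ 19 = 23.

23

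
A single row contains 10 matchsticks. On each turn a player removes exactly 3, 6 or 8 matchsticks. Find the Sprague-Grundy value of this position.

Grundy values for subtraction set {3, 6, 8}:
g(0) = mex{} = 0
g(1) = mex{} = 0
g(2) = mex{} = 0
g(3) = mex{0} = 1
g(4) = mex{0} = 1
g(5) = mex{0} = 1
g(6) = mex{0,1} = 2
g(7) = mex{0,1} = 2
g(8) = mex{0,1} = 2
g(9) = mex{0,1,2} = 3
g(10) = mex{0,1,2} = 3
So g(10) = 3.

3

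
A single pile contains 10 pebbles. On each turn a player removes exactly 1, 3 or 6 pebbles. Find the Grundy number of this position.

1

Build the Grundy sequence with g(k) = mex{g(k−s) : s ∈ {1, 3, 6}, s ≤ k}:
k:     0  1  2  3  4  5  6  7  8  9 10
g(k):  0  1  0  1  0  1  2  3  2  0  1
So g(10) = 1.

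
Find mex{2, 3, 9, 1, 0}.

4

The values 0, 1, 2, 3 are all present; 4 is the first non-negative integer missing from the set.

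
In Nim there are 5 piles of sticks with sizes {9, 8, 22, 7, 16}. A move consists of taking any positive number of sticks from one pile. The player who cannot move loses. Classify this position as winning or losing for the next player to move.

Losing position

Compute the nim-sum pairwise:
9 ⊕ 8 = 1
1 ⊕ 22 = 23
23 ⊕ 7 = 16
16 ⊕ 16 = 0
The nim-sum is 0, so this is a P-position: the player to move is in a losing position under optimal play.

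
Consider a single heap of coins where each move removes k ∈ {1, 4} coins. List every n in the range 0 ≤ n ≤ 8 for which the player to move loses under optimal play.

0, 2, 5, 7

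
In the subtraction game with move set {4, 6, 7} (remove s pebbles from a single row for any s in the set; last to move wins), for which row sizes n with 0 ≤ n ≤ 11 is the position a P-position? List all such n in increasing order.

0, 1, 2, 3, 11

Grundy values for subtraction set {4, 6, 7}:
g(0) = mex{} = 0
g(1) = mex{} = 0
g(2) = mex{} = 0
g(3) = mex{} = 0
g(4) = mex{0} = 1
g(5) = mex{0} = 1
g(6) = mex{0} = 1
g(7) = mex{0} = 1
g(8) = mex{0,1} = 2
g(9) = mex{0,1} = 2
g(10) = mex{0,1} = 2
g(11) = mex{1} = 0
The P-positions (g = 0) in 0..11 are 0, 1, 2, 3, 11.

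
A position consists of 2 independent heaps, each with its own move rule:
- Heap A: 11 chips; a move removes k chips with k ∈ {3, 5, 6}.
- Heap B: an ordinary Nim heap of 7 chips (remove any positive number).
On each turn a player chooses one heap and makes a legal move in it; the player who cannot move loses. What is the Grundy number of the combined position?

Build the Grundy sequence for heap A with g(k) = mex{g(k−s) : s ∈ {3, 5, 6}, s ≤ k}:
k:     0  1  2  3  4  5  6  7  8  9 10 11
g(k):  0  0  0  1  1  1  2  2  2  0  0  0
So g(11) = 0.
Heap B is a plain Nim heap of size 7, so its Grundy value is 7.
The value of a disjunctive sum is the nim-sum of the parts.
Combined value = 0 XOR 7 = 7.

7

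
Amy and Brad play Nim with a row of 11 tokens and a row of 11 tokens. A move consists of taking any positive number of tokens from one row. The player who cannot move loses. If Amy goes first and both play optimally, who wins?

Write each in binary and XOR column by column:
  1011  (11)
  1011  (11)
  ----
  0000  (0)
The nim-sum is 0, so this is a P-position: the player to move is in a losing position under optimal play; Amy is about to move from it and so loses — Brad wins.

Brad wins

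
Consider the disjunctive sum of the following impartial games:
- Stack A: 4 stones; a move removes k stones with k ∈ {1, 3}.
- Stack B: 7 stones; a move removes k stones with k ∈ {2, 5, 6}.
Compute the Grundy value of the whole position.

3

Grundy values for stack A (subtraction set {1, 3}):
g(0) = mex{} = 0
g(1) = mex{0} = 1
g(2) = mex{1} = 0
g(3) = mex{0} = 1
g(4) = mex{1} = 0
So g(4) = 0.
Build the Grundy sequence for stack B with g(k) = mex{g(k−s) : s ∈ {2, 5, 6}, s ≤ k}:
g(0) = mex{} = 0
g(1) = mex{} = 0
g(2) = mex{0} = 1
g(3) = mex{0} = 1
g(4) = mex{1} = 0
g(5) = mex{0,1} = 2
g(6) = mex{0} = 1
g(7) = mex{0,1,2} = 3
So g(7) = 3.
By the Sprague-Grundy theorem, the Grundy value of a sum of independent games is the XOR of the component values.
Combined value = 0 XOR 3 = 3.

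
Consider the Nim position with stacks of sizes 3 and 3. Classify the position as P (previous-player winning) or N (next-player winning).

Bitwise XOR of the heap sizes:
  11  (3)
  11  (3)
  --
  00  (0)
The nim-sum is 0, so this is a P-position: the player to move is in a losing position under optimal play.

P-position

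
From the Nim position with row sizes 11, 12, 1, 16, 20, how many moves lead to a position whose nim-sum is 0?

In binary:
  01011  (11)
  01100  (12)
  00001  (1)
  10000  (16)
  10100  (20)
  -----
  00010  (2)
The overall nim-sum is X = 2. A row of size p has a winning move iff p XOR X < p (reduce it to p XOR X).
  11: 11 XOR 2 = 9 < 11 — winning move (to 9).
  12: 12 XOR 2 = 14 ≥ 12 — no move.
  1: 1 XOR 2 = 3 ≥ 1 — no move.
  16: 16 XOR 2 = 18 ≥ 16 — no move.
  20: 20 XOR 2 = 22 ≥ 20 — no move.
That gives 1 winning move.

1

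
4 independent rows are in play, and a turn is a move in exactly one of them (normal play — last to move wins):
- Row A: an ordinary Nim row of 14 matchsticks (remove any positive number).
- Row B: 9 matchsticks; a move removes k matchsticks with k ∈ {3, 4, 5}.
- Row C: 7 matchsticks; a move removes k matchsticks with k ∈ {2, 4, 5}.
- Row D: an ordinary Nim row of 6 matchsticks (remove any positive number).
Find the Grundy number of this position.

8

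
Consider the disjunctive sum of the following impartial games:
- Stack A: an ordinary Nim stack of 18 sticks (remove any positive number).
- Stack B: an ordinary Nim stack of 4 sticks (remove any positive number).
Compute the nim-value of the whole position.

22

Stack A is a plain Nim stack of size 18, so its Grundy value is 18.
Stack B is a plain Nim stack of size 4, so its Grundy value is 4.
By the Sprague-Grundy theorem, the Grundy value of a sum of independent games is the XOR of the component values.
Combined value = 18 ⊕ 4 = 22.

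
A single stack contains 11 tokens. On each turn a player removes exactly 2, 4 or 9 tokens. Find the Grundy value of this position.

2

Compute g(0), g(1), … for moves {2, 4, 9}:
g(0) = mex{} = 0
g(1) = mex{} = 0
g(2) = mex{0} = 1
g(3) = mex{0} = 1
g(4) = mex{0,1} = 2
g(5) = mex{0,1} = 2
g(6) = mex{1,2} = 0
g(7) = mex{1,2} = 0
g(8) = mex{0,2} = 1
g(9) = mex{0,2} = 1
g(10) = mex{0,1} = 2
g(11) = mex{0,1} = 2
So g(11) = 2.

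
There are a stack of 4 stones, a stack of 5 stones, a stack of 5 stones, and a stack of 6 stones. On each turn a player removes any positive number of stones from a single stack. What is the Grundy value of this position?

2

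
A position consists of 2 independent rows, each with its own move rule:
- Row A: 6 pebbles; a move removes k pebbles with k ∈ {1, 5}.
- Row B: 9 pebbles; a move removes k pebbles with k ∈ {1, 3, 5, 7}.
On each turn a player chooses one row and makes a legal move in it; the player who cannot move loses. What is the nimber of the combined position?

Grundy values for row A (subtraction set {1, 5}):
k:     0  1  2  3  4  5  6
g(k):  0  1  0  1  0  1  0
So g(6) = 0.
Grundy values for row B (subtraction set {1, 3, 5, 7}):
g(0) = mex{} = 0
g(1) = mex{0} = 1
g(2) = mex{1} = 0
g(3) = mex{0} = 1
g(4) = mex{1} = 0
g(5) = mex{0} = 1
g(6) = mex{1} = 0
g(7) = mex{0} = 1
g(8) = mex{1} = 0
g(9) = mex{0} = 1
So g(9) = 1.
By the Sprague-Grundy theorem, the Grundy value of a sum of independent games is the XOR of the component values.
Combined value = 0 ⊕ 1 = 1.

1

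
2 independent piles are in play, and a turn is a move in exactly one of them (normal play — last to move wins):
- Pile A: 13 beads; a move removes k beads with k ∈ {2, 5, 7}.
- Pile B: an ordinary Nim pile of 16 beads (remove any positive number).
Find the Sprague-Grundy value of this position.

Grundy values for pile A (subtraction set {2, 5, 7}):
k:     0  1  2  3  4  5  6  7  8  9 10 11 12 13
g(k):  0  0  1  1  0  2  1  3  2  2  0  3  1  0
So g(13) = 0.
Pile B is a plain Nim pile of size 16, so its Grundy value is 16.
By the Sprague-Grundy theorem, the Grundy value of a sum of independent games is the XOR of the component values.
Combined value = 0 ⊕ 16 = 16.

16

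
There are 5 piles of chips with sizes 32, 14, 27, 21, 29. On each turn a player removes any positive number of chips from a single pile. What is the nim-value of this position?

Nim-sum: 32 ⊕ 14 ⊕ 27 ⊕ 21 ⊕ 29 = 61.

61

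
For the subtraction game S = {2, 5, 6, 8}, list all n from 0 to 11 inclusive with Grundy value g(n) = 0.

Build the Grundy sequence with g(k) = mex{g(k−s) : s ∈ {2, 5, 6, 8}, s ≤ k}:
k:     0  1  2  3  4  5  6  7  8  9 10 11
g(k):  0  0  1  1  0  2  1  3  2  2  3  0
The P-positions (g = 0) in 0..11 are 0, 1, 4, 11.

0, 1, 4, 11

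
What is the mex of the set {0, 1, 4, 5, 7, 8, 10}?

2

The values 0, 1 are all present; 2 is the first non-negative integer missing from the set.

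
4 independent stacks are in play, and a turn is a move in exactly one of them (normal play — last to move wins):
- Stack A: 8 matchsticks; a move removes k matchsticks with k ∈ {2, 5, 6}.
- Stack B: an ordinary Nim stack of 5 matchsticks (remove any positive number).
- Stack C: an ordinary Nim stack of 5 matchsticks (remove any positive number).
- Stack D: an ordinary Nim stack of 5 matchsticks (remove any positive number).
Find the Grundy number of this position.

Build the Grundy sequence for stack A with g(k) = mex{g(k−s) : s ∈ {2, 5, 6}, s ≤ k}:
k:     0  1  2  3  4  5  6  7  8
g(k):  0  0  1  1  0  2  1  3  0
So g(8) = 0.
Stack B is a plain Nim stack of size 5, so its Grundy value is 5.
Stack C is a plain Nim stack of size 5, so its Grundy value is 5.
Stack D is a plain Nim stack of size 5, so its Grundy value is 5.
The value of a disjunctive sum is the nim-sum of the parts.
Combined value = 0 XOR 5 XOR 5 XOR 5 = 5.

5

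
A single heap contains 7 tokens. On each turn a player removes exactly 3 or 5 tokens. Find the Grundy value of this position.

Grundy values for subtraction set {3, 5}:
k:     0  1  2  3  4  5  6  7
g(k):  0  0  0  1  1  1  2  2
So g(7) = 2.

2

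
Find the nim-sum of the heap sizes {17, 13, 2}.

Bitwise XOR of the heap sizes:
  10001  (17)
  01101  (13)
  00010  (2)
  -----
  11110  (30)

30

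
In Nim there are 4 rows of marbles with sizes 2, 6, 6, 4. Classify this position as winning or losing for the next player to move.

Bitwise XOR of the heap sizes:
  010  (2)
  110  (6)
  110  (6)
  100  (4)
  ---
  110  (6)
The nim-sum is 6 ≠ 0, so this is an N-position: the player to move can win.

Winning position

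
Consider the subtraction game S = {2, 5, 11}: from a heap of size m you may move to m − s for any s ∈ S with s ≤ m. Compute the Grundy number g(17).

0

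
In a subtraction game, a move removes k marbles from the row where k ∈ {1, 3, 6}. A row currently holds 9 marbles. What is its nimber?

0

Build the Grundy sequence with g(k) = mex{g(k−s) : s ∈ {1, 3, 6}, s ≤ k}:
g(0) = mex{} = 0
g(1) = mex{0} = 1
g(2) = mex{1} = 0
g(3) = mex{0} = 1
g(4) = mex{1} = 0
g(5) = mex{0} = 1
g(6) = mex{0,1} = 2
g(7) = mex{0,1,2} = 3
g(8) = mex{0,1,3} = 2
g(9) = mex{1,2} = 0
So g(9) = 0.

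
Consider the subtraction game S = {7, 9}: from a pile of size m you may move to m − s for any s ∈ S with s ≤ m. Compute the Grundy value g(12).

Build the Grundy sequence with g(k) = mex{g(k−s) : s ∈ {7, 9}, s ≤ k}:
k:     0  1  2  3  4  5  6  7  8  9 10 11 12
g(k):  0  0  0  0  0  0  0  1  1  1  1  1  1
So g(12) = 1.

1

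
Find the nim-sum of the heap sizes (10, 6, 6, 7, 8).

5

Nim-sum: 10 ^ 6 ^ 6 ^ 7 ^ 8 = 5.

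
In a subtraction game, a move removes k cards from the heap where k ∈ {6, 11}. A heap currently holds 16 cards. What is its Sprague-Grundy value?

2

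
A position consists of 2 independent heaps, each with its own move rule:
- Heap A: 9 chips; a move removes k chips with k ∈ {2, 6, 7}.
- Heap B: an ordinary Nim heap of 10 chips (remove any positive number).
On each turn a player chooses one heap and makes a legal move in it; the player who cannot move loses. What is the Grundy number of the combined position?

Build the Grundy sequence for heap A with g(k) = mex{g(k−s) : s ∈ {2, 6, 7}, s ≤ k}:
k:     0  1  2  3  4  5  6  7  8  9
g(k):  0  0  1  1  0  0  1  1  2  0
So g(9) = 0.
Heap B is a plain Nim heap of size 10, so its Grundy value is 10.
The value of a disjunctive sum is the nim-sum of the parts.
Combined value = 0 ⊕ 10 = 10.

10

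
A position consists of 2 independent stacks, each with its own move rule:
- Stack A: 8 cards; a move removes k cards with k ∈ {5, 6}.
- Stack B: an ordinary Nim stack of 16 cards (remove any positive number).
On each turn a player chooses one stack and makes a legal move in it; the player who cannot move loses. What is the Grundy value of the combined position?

17

Grundy values for stack A (subtraction set {5, 6}):
g(0) = mex{} = 0
g(1) = mex{} = 0
g(2) = mex{} = 0
g(3) = mex{} = 0
g(4) = mex{} = 0
g(5) = mex{0} = 1
g(6) = mex{0} = 1
g(7) = mex{0} = 1
g(8) = mex{0} = 1
So g(8) = 1.
Stack B is a plain Nim stack of size 16, so its Grundy value is 16.
By the Sprague-Grundy theorem, the Grundy value of a sum of independent games is the XOR of the component values.
Combined value = 1 XOR 16 = 17.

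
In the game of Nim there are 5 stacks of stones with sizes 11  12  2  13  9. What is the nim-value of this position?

Bitwise XOR of the heap sizes:
  1011  (11)
  1100  (12)
  0010  (2)
  1101  (13)
  1001  (9)
  ----
  0001  (1)

1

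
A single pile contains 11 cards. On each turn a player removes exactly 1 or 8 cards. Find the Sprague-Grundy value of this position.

0

Compute g(0), g(1), … for moves {1, 8}:
k:     0  1  2  3  4  5  6  7  8  9 10 11
g(k):  0  1  0  1  0  1  0  1  2  0  1  0
So g(11) = 0.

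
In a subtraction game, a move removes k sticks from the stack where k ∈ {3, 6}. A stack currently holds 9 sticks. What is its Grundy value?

Grundy values for subtraction set {3, 6}:
k:     0  1  2  3  4  5  6  7  8  9
g(k):  0  0  0  1  1  1  2  2  2  0
So g(9) = 0.

0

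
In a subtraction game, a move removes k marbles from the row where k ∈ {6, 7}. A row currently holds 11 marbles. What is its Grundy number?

Compute g(0), g(1), … for moves {6, 7}:
g(0) = mex{} = 0
g(1) = mex{} = 0
g(2) = mex{} = 0
g(3) = mex{} = 0
g(4) = mex{} = 0
g(5) = mex{} = 0
g(6) = mex{0} = 1
g(7) = mex{0} = 1
g(8) = mex{0} = 1
g(9) = mex{0} = 1
g(10) = mex{0} = 1
g(11) = mex{0} = 1
So g(11) = 1.

1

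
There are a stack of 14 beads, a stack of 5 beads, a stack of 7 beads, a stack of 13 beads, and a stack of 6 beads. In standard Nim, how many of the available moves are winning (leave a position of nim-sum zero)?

5

Bitwise XOR of the heap sizes:
  1110  (14)
  0101  (5)
  0111  (7)
  1101  (13)
  0110  (6)
  ----
  0111  (7)
The overall nim-sum is X = 7. A stack of size p has a winning move iff p XOR X < p (reduce it to p XOR X).
  14: 14 XOR 7 = 9 < 14 — winning move (to 9).
  5: 5 XOR 7 = 2 < 5 — winning move (to 2).
  7: 7 XOR 7 = 0 < 7 — winning move (to 0).
  13: 13 XOR 7 = 10 < 13 — winning move (to 10).
  6: 6 XOR 7 = 1 < 6 — winning move (to 1).
That gives 5 winning moves.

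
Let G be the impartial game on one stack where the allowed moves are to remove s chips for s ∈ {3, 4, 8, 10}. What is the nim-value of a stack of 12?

Grundy values for subtraction set {3, 4, 8, 10}:
g(0) = mex{} = 0
g(1) = mex{} = 0
g(2) = mex{} = 0
g(3) = mex{0} = 1
g(4) = mex{0} = 1
g(5) = mex{0} = 1
g(6) = mex{0,1} = 2
g(7) = mex{1} = 0
g(8) = mex{0,1} = 2
g(9) = mex{0,1,2} = 3
g(10) = mex{0,2} = 1
g(11) = mex{0,1,2} = 3
g(12) = mex{0,1,2,3} = 4
So g(12) = 4.

4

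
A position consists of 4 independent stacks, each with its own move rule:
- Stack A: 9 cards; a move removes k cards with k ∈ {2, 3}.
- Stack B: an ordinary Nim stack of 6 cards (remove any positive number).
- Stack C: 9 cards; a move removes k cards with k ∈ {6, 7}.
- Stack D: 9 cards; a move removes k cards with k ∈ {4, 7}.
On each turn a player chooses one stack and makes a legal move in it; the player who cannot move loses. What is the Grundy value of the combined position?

7

For stack A, compute g(0), g(1), … with moves {2, 3}:
k:     0  1  2  3  4  5  6  7  8  9
g(k):  0  0  1  1  2  0  0  1  1  2
So g(9) = 2.
Stack B is a plain Nim stack of size 6, so its Grundy value is 6.
Grundy values for stack C (subtraction set {6, 7}):
k:     0  1  2  3  4  5  6  7  8  9
g(k):  0  0  0  0  0  0  1  1  1  1
So g(9) = 1.
Grundy values for stack D (subtraction set {4, 7}):
g(0) = mex{} = 0
g(1) = mex{} = 0
g(2) = mex{} = 0
g(3) = mex{} = 0
g(4) = mex{0} = 1
g(5) = mex{0} = 1
g(6) = mex{0} = 1
g(7) = mex{0} = 1
g(8) = mex{0,1} = 2
g(9) = mex{0,1} = 2
So g(9) = 2.
By the Sprague-Grundy theorem, the Grundy value of a sum of independent games is the XOR of the component values.
Combined value = 2 ⊕ 6 ⊕ 1 ⊕ 2 = 7.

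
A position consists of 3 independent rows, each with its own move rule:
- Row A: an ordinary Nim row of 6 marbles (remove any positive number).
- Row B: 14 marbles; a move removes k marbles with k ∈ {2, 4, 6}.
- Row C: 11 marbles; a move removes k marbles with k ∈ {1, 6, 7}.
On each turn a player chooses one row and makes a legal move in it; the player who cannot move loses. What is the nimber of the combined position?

6

Row A is a plain Nim row of size 6, so its Grundy value is 6.
Build the Grundy sequence for row B with g(k) = mex{g(k−s) : s ∈ {2, 4, 6}, s ≤ k}:
g(0) = mex{} = 0
g(1) = mex{} = 0
g(2) = mex{0} = 1
g(3) = mex{0} = 1
g(4) = mex{0,1} = 2
g(5) = mex{0,1} = 2
g(6) = mex{0,1,2} = 3
g(7) = mex{0,1,2} = 3
g(8) = mex{1,2,3} = 0
g(9) = mex{1,2,3} = 0
g(10) = mex{0,2,3} = 1
g(11) = mex{0,2,3} = 1
g(12) = mex{0,1,3} = 2
g(13) = mex{0,1,3} = 2
g(14) = mex{0,1,2} = 3
So g(14) = 3.
Grundy values for row C (subtraction set {1, 6, 7}):
g(0) = mex{} = 0
g(1) = mex{0} = 1
g(2) = mex{1} = 0
g(3) = mex{0} = 1
g(4) = mex{1} = 0
g(5) = mex{0} = 1
g(6) = mex{0,1} = 2
g(7) = mex{0,1,2} = 3
g(8) = mex{0,1,3} = 2
g(9) = mex{0,1,2} = 3
g(10) = mex{0,1,3} = 2
g(11) = mex{0,1,2} = 3
So g(11) = 3.
By the Sprague-Grundy theorem, the Grundy value of a sum of independent games is the XOR of the component values.
Combined value = 6 XOR 3 XOR 3 = 6.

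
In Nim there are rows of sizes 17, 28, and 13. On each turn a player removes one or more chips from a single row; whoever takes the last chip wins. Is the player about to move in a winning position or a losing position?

Bitwise XOR of the heap sizes:
  10001  (17)
  11100  (28)
  01101  (13)
  -----
  00000  (0)
The nim-sum is 0, so this is a P-position: the player to move is in a losing position under optimal play.

Losing position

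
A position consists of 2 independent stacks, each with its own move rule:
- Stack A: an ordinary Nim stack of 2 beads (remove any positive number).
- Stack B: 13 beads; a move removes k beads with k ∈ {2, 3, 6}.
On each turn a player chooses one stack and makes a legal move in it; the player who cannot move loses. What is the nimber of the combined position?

Stack A is a plain Nim stack of size 2, so its Grundy value is 2.
Build the Grundy sequence for stack B with g(k) = mex{g(k−s) : s ∈ {2, 3, 6}, s ≤ k}:
k:     0  1  2  3  4  5  6  7  8  9 10 11 12 13
g(k):  0  0  1  1  2  0  3  1  2  0  0  1  1  2
So g(13) = 2.
The value of a disjunctive sum is the nim-sum of the parts.
Combined value = 2 XOR 2 = 0.

0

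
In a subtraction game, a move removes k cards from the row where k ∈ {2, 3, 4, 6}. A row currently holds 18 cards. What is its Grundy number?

Build the Grundy sequence with g(k) = mex{g(k−s) : s ∈ {2, 3, 4, 6}, s ≤ k}:
k:     0  1  2  3  4  5  6  7  8  9 10 11 12 13 14 15 16 17 18
g(k):  0  0  1  1  2  2  3  3  0  0  1  1  2  2  3  3  0  0  1
So g(18) = 1.

1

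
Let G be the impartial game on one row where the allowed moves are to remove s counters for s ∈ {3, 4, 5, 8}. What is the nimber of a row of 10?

3

Grundy values for subtraction set {3, 4, 5, 8}:
k:     0  1  2  3  4  5  6  7  8  9 10
g(k):  0  0  0  1  1  1  2  2  2  3  3
So g(10) = 3.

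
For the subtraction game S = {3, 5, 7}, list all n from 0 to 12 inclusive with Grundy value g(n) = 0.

0, 1, 2, 10, 11, 12

Build the Grundy sequence with g(k) = mex{g(k−s) : s ∈ {3, 5, 7}, s ≤ k}:
k:     0  1  2  3  4  5  6  7  8  9 10 11 12
g(k):  0  0  0  1  1  1  2  2  2  3  0  0  0
The P-positions (g = 0) in 0..12 are 0, 1, 2, 10, 11, 12.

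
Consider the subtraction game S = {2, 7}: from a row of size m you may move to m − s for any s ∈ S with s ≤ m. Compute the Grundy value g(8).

Compute g(0), g(1), … for moves {2, 7}:
g(0) = mex{} = 0
g(1) = mex{} = 0
g(2) = mex{0} = 1
g(3) = mex{0} = 1
g(4) = mex{1} = 0
g(5) = mex{1} = 0
g(6) = mex{0} = 1
g(7) = mex{0} = 1
g(8) = mex{0,1} = 2
So g(8) = 2.

2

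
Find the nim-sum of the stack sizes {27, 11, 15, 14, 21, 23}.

19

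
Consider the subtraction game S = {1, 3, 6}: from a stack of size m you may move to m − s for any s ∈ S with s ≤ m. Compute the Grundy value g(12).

1

Grundy values for subtraction set {1, 3, 6}:
g(0) = mex{} = 0
g(1) = mex{0} = 1
g(2) = mex{1} = 0
g(3) = mex{0} = 1
g(4) = mex{1} = 0
g(5) = mex{0} = 1
g(6) = mex{0,1} = 2
g(7) = mex{0,1,2} = 3
g(8) = mex{0,1,3} = 2
g(9) = mex{1,2} = 0
g(10) = mex{0,3} = 1
g(11) = mex{1,2} = 0
g(12) = mex{0,2} = 1
So g(12) = 1.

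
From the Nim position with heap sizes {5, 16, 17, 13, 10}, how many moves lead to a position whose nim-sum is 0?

1

Compute the nim-sum pairwise:
5 ^ 16 = 21
21 ^ 17 = 4
4 ^ 13 = 9
9 ^ 10 = 3
The overall nim-sum is X = 3. A heap of size p has a winning move iff p XOR X < p (reduce it to p XOR X).
  5: 5 XOR 3 = 6 ≥ 5 — no move.
  16: 16 XOR 3 = 19 ≥ 16 — no move.
  17: 17 XOR 3 = 18 ≥ 17 — no move.
  13: 13 XOR 3 = 14 ≥ 13 — no move.
  10: 10 XOR 3 = 9 < 10 — winning move (to 9).
That gives 1 winning move.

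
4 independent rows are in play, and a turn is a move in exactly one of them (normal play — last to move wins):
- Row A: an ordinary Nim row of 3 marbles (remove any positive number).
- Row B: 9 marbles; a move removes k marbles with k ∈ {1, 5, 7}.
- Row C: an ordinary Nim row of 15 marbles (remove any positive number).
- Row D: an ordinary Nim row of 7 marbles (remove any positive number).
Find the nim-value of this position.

10

Row A is a plain Nim row of size 3, so its Grundy value is 3.
Grundy values for row B (subtraction set {1, 5, 7}):
k:     0  1  2  3  4  5  6  7  8  9
g(k):  0  1  0  1  0  1  0  1  0  1
So g(9) = 1.
Row C is a plain Nim row of size 15, so its Grundy value is 15.
Row D is a plain Nim row of size 7, so its Grundy value is 7.
The value of a disjunctive sum is the nim-sum of the parts.
Combined value = 3 ⊕ 1 ⊕ 15 ⊕ 7 = 10.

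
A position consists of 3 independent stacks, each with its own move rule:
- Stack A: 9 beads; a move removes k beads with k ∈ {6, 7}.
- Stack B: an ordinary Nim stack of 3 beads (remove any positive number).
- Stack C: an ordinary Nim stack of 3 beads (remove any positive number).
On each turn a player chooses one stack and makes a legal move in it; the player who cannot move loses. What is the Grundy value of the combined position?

1

Grundy values for stack A (subtraction set {6, 7}):
k:     0  1  2  3  4  5  6  7  8  9
g(k):  0  0  0  0  0  0  1  1  1  1
So g(9) = 1.
Stack B is a plain Nim stack of size 3, so its Grundy value is 3.
Stack C is a plain Nim stack of size 3, so its Grundy value is 3.
The value of a disjunctive sum is the nim-sum of the parts.
Combined value = 1 ⊕ 3 ⊕ 3 = 1.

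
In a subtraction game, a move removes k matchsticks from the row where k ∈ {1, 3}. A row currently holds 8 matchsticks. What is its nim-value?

Build the Grundy sequence with g(k) = mex{g(k−s) : s ∈ {1, 3}, s ≤ k}:
g(0) = mex{} = 0
g(1) = mex{0} = 1
g(2) = mex{1} = 0
g(3) = mex{0} = 1
g(4) = mex{1} = 0
g(5) = mex{0} = 1
g(6) = mex{1} = 0
g(7) = mex{0} = 1
g(8) = mex{1} = 0
So g(8) = 0.

0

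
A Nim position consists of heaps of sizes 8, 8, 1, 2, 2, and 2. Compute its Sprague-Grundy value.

3

Compute the nim-sum pairwise:
8 ⊕ 8 = 0
0 ⊕ 1 = 1
1 ⊕ 2 = 3
3 ⊕ 2 = 1
1 ⊕ 2 = 3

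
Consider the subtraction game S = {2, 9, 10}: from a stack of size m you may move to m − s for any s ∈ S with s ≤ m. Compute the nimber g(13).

Grundy values for subtraction set {2, 9, 10}:
g(0) = mex{} = 0
g(1) = mex{} = 0
g(2) = mex{0} = 1
g(3) = mex{0} = 1
g(4) = mex{1} = 0
g(5) = mex{1} = 0
g(6) = mex{0} = 1
g(7) = mex{0} = 1
g(8) = mex{1} = 0
g(9) = mex{0,1} = 2
g(10) = mex{0} = 1
g(11) = mex{0,1,2} = 3
g(12) = mex{1} = 0
g(13) = mex{0,1,3} = 2
So g(13) = 2.

2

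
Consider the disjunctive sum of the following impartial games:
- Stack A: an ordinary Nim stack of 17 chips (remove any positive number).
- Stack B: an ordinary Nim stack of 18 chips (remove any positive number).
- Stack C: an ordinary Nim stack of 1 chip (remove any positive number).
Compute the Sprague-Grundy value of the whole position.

Stack A is a plain Nim stack of size 17, so its Grundy value is 17.
Stack B is a plain Nim stack of size 18, so its Grundy value is 18.
Stack C is a plain Nim stack of size 1, so its Grundy value is 1.
The value of a disjunctive sum is the nim-sum of the parts.
Combined value = 17 ⊕ 18 ⊕ 1 = 2.

2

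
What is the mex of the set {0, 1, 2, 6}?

3

The values 0, 1, 2 are all present; 3 is the first non-negative integer missing from the set.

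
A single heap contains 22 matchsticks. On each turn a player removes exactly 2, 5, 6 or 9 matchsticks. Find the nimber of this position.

0

Build the Grundy sequence with g(k) = mex{g(k−s) : s ∈ {2, 5, 6, 9}, s ≤ k}:
k:     0  1  2  3  4  5  6  7  8  9 10 11 12 13 14 15 16 17 18 19 20 21 22
g(k):  0  0  1  1  0  2  1  3  0  2  1  0  0  1  1  0  2  1  3  0  2  1  0
So g(22) = 0.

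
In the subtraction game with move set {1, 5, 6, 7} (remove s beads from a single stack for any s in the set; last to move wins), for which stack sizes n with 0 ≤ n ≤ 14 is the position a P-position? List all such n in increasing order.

0, 2, 4, 12, 14

Compute g(0), g(1), … for moves {1, 5, 6, 7}:
g(0) = mex{} = 0
g(1) = mex{0} = 1
g(2) = mex{1} = 0
g(3) = mex{0} = 1
g(4) = mex{1} = 0
g(5) = mex{0} = 1
g(6) = mex{0,1} = 2
g(7) = mex{0,1,2} = 3
g(8) = mex{0,1,3} = 2
g(9) = mex{0,1,2} = 3
g(10) = mex{0,1,3} = 2
g(11) = mex{0,1,2} = 3
g(12) = mex{1,2,3} = 0
g(13) = mex{0,2,3} = 1
g(14) = mex{1,2,3} = 0
The P-positions (g = 0) in 0..14 are 0, 2, 4, 12, 14.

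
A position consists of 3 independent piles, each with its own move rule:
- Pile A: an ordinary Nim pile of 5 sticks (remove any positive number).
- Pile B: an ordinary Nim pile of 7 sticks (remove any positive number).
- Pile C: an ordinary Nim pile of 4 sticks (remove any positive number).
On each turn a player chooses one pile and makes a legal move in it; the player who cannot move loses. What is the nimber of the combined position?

6

Pile A is a plain Nim pile of size 5, so its Grundy value is 5.
Pile B is a plain Nim pile of size 7, so its Grundy value is 7.
Pile C is a plain Nim pile of size 4, so its Grundy value is 4.
By the Sprague-Grundy theorem, the Grundy value of a sum of independent games is the XOR of the component values.
Combined value = 5 XOR 7 XOR 4 = 6.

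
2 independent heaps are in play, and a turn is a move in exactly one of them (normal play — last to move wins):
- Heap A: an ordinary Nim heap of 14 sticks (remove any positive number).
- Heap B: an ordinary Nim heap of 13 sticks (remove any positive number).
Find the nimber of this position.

3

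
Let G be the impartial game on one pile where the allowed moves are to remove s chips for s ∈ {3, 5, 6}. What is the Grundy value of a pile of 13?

1

Grundy values for subtraction set {3, 5, 6}:
g(0) = mex{} = 0
g(1) = mex{} = 0
g(2) = mex{} = 0
g(3) = mex{0} = 1
g(4) = mex{0} = 1
g(5) = mex{0} = 1
g(6) = mex{0,1} = 2
g(7) = mex{0,1} = 2
g(8) = mex{0,1} = 2
g(9) = mex{1,2} = 0
g(10) = mex{1,2} = 0
g(11) = mex{1,2} = 0
g(12) = mex{0,2} = 1
g(13) = mex{0,2} = 1
So g(13) = 1.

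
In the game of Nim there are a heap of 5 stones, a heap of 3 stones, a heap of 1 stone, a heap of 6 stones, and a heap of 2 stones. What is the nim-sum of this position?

3

Bitwise XOR of the heap sizes:
  101  (5)
  011  (3)
  001  (1)
  110  (6)
  010  (2)
  ---
  011  (3)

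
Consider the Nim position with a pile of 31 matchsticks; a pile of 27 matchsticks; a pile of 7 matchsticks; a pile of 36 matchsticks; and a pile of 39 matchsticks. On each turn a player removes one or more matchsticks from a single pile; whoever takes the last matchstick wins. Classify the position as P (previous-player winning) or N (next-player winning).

Nim-sum: 31 XOR 27 XOR 7 XOR 36 XOR 39 = 0.
The nim-sum is 0, so this is a P-position: the player to move is in a losing position under optimal play.

P-position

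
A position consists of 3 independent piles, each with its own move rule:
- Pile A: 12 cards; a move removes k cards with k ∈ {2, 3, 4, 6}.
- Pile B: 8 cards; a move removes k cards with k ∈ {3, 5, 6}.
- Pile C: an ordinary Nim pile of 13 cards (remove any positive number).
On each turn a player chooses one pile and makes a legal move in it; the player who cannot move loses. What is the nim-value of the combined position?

13

For pile A, compute g(0), g(1), … with moves {2, 3, 4, 6}:
k:     0  1  2  3  4  5  6  7  8  9 10 11 12
g(k):  0  0  1  1  2  2  3  3  0  0  1  1  2
So g(12) = 2.
For pile B, compute g(0), g(1), … with moves {3, 5, 6}:
g(0) = mex{} = 0
g(1) = mex{} = 0
g(2) = mex{} = 0
g(3) = mex{0} = 1
g(4) = mex{0} = 1
g(5) = mex{0} = 1
g(6) = mex{0,1} = 2
g(7) = mex{0,1} = 2
g(8) = mex{0,1} = 2
So g(8) = 2.
Pile C is a plain Nim pile of size 13, so its Grundy value is 13.
By the Sprague-Grundy theorem, the Grundy value of a sum of independent games is the XOR of the component values.
Combined value = 2 ⊕ 2 ⊕ 13 = 13.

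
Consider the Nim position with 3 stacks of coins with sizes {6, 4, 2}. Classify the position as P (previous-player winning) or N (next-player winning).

P-position

Bitwise XOR of the heap sizes:
  110  (6)
  100  (4)
  010  (2)
  ---
  000  (0)
The nim-sum is 0, so this is a P-position: the player to move is in a losing position under optimal play.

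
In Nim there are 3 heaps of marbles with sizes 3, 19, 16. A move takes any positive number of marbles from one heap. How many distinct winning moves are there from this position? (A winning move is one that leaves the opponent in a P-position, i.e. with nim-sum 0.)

0

Nim-sum: 3 XOR 19 XOR 16 = 0.
The nim-sum is already 0, so every move leaves a nonzero nim-sum — there are no winning moves.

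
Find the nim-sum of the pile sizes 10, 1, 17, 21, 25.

22

Nim-sum: 10 XOR 1 XOR 17 XOR 21 XOR 25 = 22.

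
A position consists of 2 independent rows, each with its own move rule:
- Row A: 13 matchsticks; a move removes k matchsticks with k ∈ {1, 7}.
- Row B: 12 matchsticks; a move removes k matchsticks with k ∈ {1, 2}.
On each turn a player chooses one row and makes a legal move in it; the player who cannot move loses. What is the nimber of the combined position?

1

Build the Grundy sequence for row A with g(k) = mex{g(k−s) : s ∈ {1, 7}, s ≤ k}:
k:     0  1  2  3  4  5  6  7  8  9 10 11 12 13
g(k):  0  1  0  1  0  1  0  1  0  1  0  1  0  1
So g(13) = 1.
Grundy values for row B (subtraction set {1, 2}):
g(0) = mex{} = 0
g(1) = mex{0} = 1
g(2) = mex{0,1} = 2
g(3) = mex{1,2} = 0
g(4) = mex{0,2} = 1
g(5) = mex{0,1} = 2
g(6) = mex{1,2} = 0
g(7) = mex{0,2} = 1
g(8) = mex{0,1} = 2
g(9) = mex{1,2} = 0
g(10) = mex{0,2} = 1
g(11) = mex{0,1} = 2
g(12) = mex{1,2} = 0
So g(12) = 0.
By the Sprague-Grundy theorem, the Grundy value of a sum of independent games is the XOR of the component values.
Combined value = 1 ⊕ 0 = 1.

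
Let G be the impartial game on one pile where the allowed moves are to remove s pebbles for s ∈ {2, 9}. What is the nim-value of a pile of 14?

1

Grundy values for subtraction set {2, 9}:
k:     0  1  2  3  4  5  6  7  8  9 10 11 12 13 14
g(k):  0  0  1  1  0  0  1  1  0  2  1  0  0  1  1
So g(14) = 1.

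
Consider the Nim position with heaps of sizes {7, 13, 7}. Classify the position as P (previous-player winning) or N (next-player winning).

N-position

Nim-sum: 7 ⊕ 13 ⊕ 7 = 13.
The nim-sum is 13 ≠ 0, so this is an N-position: the player to move can win.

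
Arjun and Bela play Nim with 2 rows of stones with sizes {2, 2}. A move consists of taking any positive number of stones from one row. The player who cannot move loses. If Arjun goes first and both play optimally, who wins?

Bela wins

Nim-sum: 2 XOR 2 = 0.
The nim-sum is 0, so this is a P-position: the player to move is in a losing position under optimal play; Arjun is about to move from it and so loses — Bela wins.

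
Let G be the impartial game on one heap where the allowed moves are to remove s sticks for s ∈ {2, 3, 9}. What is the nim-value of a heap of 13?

Build the Grundy sequence with g(k) = mex{g(k−s) : s ∈ {2, 3, 9}, s ≤ k}:
g(0) = mex{} = 0
g(1) = mex{} = 0
g(2) = mex{0} = 1
g(3) = mex{0} = 1
g(4) = mex{0,1} = 2
g(5) = mex{1} = 0
g(6) = mex{1,2} = 0
g(7) = mex{0,2} = 1
g(8) = mex{0} = 1
g(9) = mex{0,1} = 2
g(10) = mex{0,1} = 2
g(11) = mex{1,2} = 0
g(12) = mex{1,2} = 0
g(13) = mex{0,2} = 1
So g(13) = 1.

1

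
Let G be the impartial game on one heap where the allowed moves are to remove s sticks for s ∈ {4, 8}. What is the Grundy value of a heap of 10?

Build the Grundy sequence with g(k) = mex{g(k−s) : s ∈ {4, 8}, s ≤ k}:
k:     0  1  2  3  4  5  6  7  8  9 10
g(k):  0  0  0  0  1  1  1  1  2  2  2
So g(10) = 2.

2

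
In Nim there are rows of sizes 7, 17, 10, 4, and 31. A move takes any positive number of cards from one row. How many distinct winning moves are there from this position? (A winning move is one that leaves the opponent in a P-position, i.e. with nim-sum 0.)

3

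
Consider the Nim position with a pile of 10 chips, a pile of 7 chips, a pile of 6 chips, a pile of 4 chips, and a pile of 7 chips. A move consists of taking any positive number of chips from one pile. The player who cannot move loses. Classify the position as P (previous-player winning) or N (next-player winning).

N-position

Nim-sum: 10 ^ 7 ^ 6 ^ 4 ^ 7 = 8.
The nim-sum is 8 ≠ 0, so this is an N-position: the player to move can win.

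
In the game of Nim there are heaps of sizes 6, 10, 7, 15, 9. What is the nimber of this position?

Compute the nim-sum pairwise:
6 ^ 10 = 12
12 ^ 7 = 11
11 ^ 15 = 4
4 ^ 9 = 13

13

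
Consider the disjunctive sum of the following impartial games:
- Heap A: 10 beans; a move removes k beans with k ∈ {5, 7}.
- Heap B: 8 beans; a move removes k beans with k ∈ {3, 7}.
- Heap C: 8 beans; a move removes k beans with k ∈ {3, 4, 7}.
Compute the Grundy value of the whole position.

2

Build the Grundy sequence for heap A with g(k) = mex{g(k−s) : s ∈ {5, 7}, s ≤ k}:
g(0) = mex{} = 0
g(1) = mex{} = 0
g(2) = mex{} = 0
g(3) = mex{} = 0
g(4) = mex{} = 0
g(5) = mex{0} = 1
g(6) = mex{0} = 1
g(7) = mex{0} = 1
g(8) = mex{0} = 1
g(9) = mex{0} = 1
g(10) = mex{0,1} = 2
So g(10) = 2.
Grundy values for heap B (subtraction set {3, 7}):
k:     0  1  2  3  4  5  6  7  8
g(k):  0  0  0  1  1  1  0  2  2
So g(8) = 2.
For heap C, compute g(0), g(1), … with moves {3, 4, 7}:
k:     0  1  2  3  4  5  6  7  8
g(k):  0  0  0  1  1  1  2  2  2
So g(8) = 2.
By the Sprague-Grundy theorem, the Grundy value of a sum of independent games is the XOR of the component values.
Combined value = 2 ⊕ 2 ⊕ 2 = 2.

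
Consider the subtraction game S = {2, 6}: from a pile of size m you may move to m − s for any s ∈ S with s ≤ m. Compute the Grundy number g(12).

0

Build the Grundy sequence with g(k) = mex{g(k−s) : s ∈ {2, 6}, s ≤ k}:
k:     0  1  2  3  4  5  6  7  8  9 10 11 12
g(k):  0  0  1  1  0  0  1  1  0  0  1  1  0
So g(12) = 0.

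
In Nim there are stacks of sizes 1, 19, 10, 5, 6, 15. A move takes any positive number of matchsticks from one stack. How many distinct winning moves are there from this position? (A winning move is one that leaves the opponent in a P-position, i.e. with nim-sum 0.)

Compute the nim-sum pairwise:
1 ⊕ 19 = 18
18 ⊕ 10 = 24
24 ⊕ 5 = 29
29 ⊕ 6 = 27
27 ⊕ 15 = 20
The overall nim-sum is X = 20. A stack of size p has a winning move iff p XOR X < p (reduce it to p XOR X).
  1: 1 XOR 20 = 21 ≥ 1 — no move.
  19: 19 XOR 20 = 7 < 19 — winning move (to 7).
  10: 10 XOR 20 = 30 ≥ 10 — no move.
  5: 5 XOR 20 = 17 ≥ 5 — no move.
  6: 6 XOR 20 = 18 ≥ 6 — no move.
  15: 15 XOR 20 = 27 ≥ 15 — no move.
That gives 1 winning move.

1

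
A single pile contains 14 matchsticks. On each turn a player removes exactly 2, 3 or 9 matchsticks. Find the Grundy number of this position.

1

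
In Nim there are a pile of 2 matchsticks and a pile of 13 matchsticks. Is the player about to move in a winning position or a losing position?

Winning position

Nim-sum: 2 XOR 13 = 15.
The nim-sum is 15 ≠ 0, so this is an N-position: the player to move can win.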